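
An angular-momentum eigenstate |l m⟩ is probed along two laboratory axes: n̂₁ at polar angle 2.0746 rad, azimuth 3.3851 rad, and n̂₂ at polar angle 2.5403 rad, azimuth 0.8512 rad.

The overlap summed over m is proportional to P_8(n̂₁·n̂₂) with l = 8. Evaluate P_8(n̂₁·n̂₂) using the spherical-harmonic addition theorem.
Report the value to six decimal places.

0.272703

Addition theorem: P_8(cos γ) = (4π/17) Σ_m Y*_{lm}(Ω₁) Y_{lm}(Ω₂), m = −8…8:
  [-8]  conj(Y_{8,-8})(Ω₁) = (-0.065692, 0.165788) ; Y_{8,-8}(Ω₂) = (0.004674, -0.002716) ; Δ = (0.000143, 0.000953)
  [-7]  conj(Y_{8,-7})(Ω₁) = (-0.052438, 0.389703) ; Y_{8,-7}(Ω₂) = (-0.029875, -0.010059) ; Δ = (0.005487, -0.011115)
  [-6]  conj(Y_{8,-6})(Ω₁) = (0.046421, 0.421266) ; Y_{8,-6}(Ω₂) = (0.043656, 0.104768) ; Δ = (-0.042109, 0.023254)
  [-5]  conj(Y_{8,-5})(Ω₁) = (0.034689, 0.094078) ; Y_{8,-5}(Ω₂) = (0.123266, -0.251072) ; Δ = (0.027896, 0.002887)
  [-4]  conj(Y_{8,-4})(Ω₁) = (-0.170974, -0.251654) ; Y_{8,-4}(Ω₂) = (-0.447420, 0.120561) ; Δ = (0.106837, 0.091982)
  [-3]  conj(Y_{8,-3})(Ω₁) = (-0.198540, -0.177864) ; Y_{8,-3}(Ω₂) = (0.363782, 0.242516) ; Δ = (-0.029090, -0.112853)
  [-2]  conj(Y_{8,-2})(Ω₁) = (0.160449, 0.084967) ; Y_{8,-2}(Ω₂) = (-0.003787, -0.028612) ; Δ = (0.001823, -0.004912)
  [-1]  conj(Y_{8,-1})(Ω₁) = (0.297632, 0.073943) ; Y_{8,-1}(Ω₂) = (0.266546, -0.304153) ; Δ = (0.101823, -0.070817)
  [+0]  conj(Y_{8,0})(Ω₁) = (-0.139171, -0.000000) ; Y_{8,0}(Ω₂) = (-0.167405, 0.000000) ; Δ = (0.023298, 0.000000)
  [+1]  conj(Y_{8,1})(Ω₁) = (-0.297632, 0.073943) ; Y_{8,1}(Ω₂) = (-0.266546, -0.304153) ; Δ = (0.101823, 0.070817)
  [+2]  conj(Y_{8,2})(Ω₁) = (0.160449, -0.084967) ; Y_{8,2}(Ω₂) = (-0.003787, 0.028612) ; Δ = (0.001823, 0.004912)
  [+3]  conj(Y_{8,3})(Ω₁) = (0.198540, -0.177864) ; Y_{8,3}(Ω₂) = (-0.363782, 0.242516) ; Δ = (-0.029090, 0.112853)
  [+4]  conj(Y_{8,4})(Ω₁) = (-0.170974, 0.251654) ; Y_{8,4}(Ω₂) = (-0.447420, -0.120561) ; Δ = (0.106837, -0.091982)
  [+5]  conj(Y_{8,5})(Ω₁) = (-0.034689, 0.094078) ; Y_{8,5}(Ω₂) = (-0.123266, -0.251072) ; Δ = (0.027896, -0.002887)
  [+6]  conj(Y_{8,6})(Ω₁) = (0.046421, -0.421266) ; Y_{8,6}(Ω₂) = (0.043656, -0.104768) ; Δ = (-0.042109, -0.023254)
  [+7]  conj(Y_{8,7})(Ω₁) = (0.052438, 0.389703) ; Y_{8,7}(Ω₂) = (0.029875, -0.010059) ; Δ = (0.005487, 0.011115)
  [+8]  conj(Y_{8,8})(Ω₁) = (-0.065692, -0.165788) ; Y_{8,8}(Ω₂) = (0.004674, 0.002716) ; Δ = (0.000143, -0.000953)
Σ over m = (0.368918, 0.000000); ×(4π/17) → (0.272703, 0.000000). Real part: 0.272703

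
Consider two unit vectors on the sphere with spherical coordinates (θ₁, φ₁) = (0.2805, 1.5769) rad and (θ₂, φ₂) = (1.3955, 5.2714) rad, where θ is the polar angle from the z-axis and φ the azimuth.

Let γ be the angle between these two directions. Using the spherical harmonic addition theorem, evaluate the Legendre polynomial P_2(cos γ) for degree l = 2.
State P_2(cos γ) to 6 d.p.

-0.493780

Term-by-term m-sum for l=2 (normalisation 4π/5 = 2.513274):
  m=-2: Y*=-0.02960 - 0.00036j  Y=-0.16384 + 0.33679j  product 0.00497 - 0.00991j
  m=-1: Y*=-0.00125 + 0.20551j  Y=0.07036 + 0.11247j  product -0.02320 + 0.01432j
  m=+0: Y*=0.55827 + 0.00000j  Y=-0.28661 + 0.00000j  product -0.16001 + 0.00000j
  m=+1: Y*=0.00125 + 0.20551j  Y=-0.07036 + 0.11247j  product -0.02320 - 0.01432j
  m=+2: Y*=-0.02960 + 0.00036j  Y=-0.16384 - 0.33679j  product 0.00497 + 0.00991j
Σ over m = -0.19647 + 0.00000j; ×(4π/5) → -0.49378 + 0.00000j. Real part: -0.493780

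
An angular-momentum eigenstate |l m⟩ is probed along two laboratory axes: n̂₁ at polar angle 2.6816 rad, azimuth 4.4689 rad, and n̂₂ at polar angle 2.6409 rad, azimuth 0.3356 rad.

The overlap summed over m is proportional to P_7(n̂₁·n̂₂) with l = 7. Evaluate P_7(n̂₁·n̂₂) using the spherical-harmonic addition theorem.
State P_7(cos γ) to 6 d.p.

Addition theorem: P_7(cos γ) = (4π/15) Σ_m Y*_{lm}(Ω₁) Y_{lm}(Ω₂), m = −7…7:
  term(m=-7) = (-0.000004, -0.000003)   from Y*(Ω₁)=(0.001684, -0.000226), Y(Ω₂)=(-0.002062, -0.002091)
  term(m=-6) = (0.000244, -0.000084)   from Y*(Ω₁)=(0.001407, -0.012757), Y(Ω₂)=(0.008605, 0.018146)
  term(m=-5) = (-0.001225, 0.004877)   from Y*(Ω₁)=(-0.056026, -0.020664), Y(Ω₂)=(-0.009011, -0.083732)
  term(m=-4) = (-0.030858, -0.033420)   from Y*(Ω₁)=(-0.106773, 0.157133), Y(Ω₂)=(-0.054212, 0.233219)
  term(m=-3) = (0.181883, -0.030561)   from Y*(Ω₁)=(0.272521, 0.304235), Y(Ω₂)=(0.241383, -0.381614)
  term(m=-2) = (-0.099424, 0.227126)   from Y*(Ω₁)=(0.460717, -0.243955), Y(Ω₂)=(-0.372422, 0.295781)
  term(m=-1) = (-0.003796, -0.005805)   from Y*(Ω₁)=(-0.043333, -0.174437), Y(Ω₂)=(0.036438, -0.012709)
  term(m=+0) = (0.185976, 0.000000)   from Y*(Ω₁)=(0.414967, -0.000000), Y(Ω₂)=(0.448170, 0.000000)
  term(m=+1) = (-0.003796, 0.005805)   from Y*(Ω₁)=(0.043333, -0.174437), Y(Ω₂)=(-0.036438, -0.012709)
  term(m=+2) = (-0.099424, -0.227126)   from Y*(Ω₁)=(0.460717, 0.243955), Y(Ω₂)=(-0.372422, -0.295781)
  term(m=+3) = (0.181883, 0.030561)   from Y*(Ω₁)=(-0.272521, 0.304235), Y(Ω₂)=(-0.241383, -0.381614)
  term(m=+4) = (-0.030858, 0.033420)   from Y*(Ω₁)=(-0.106773, -0.157133), Y(Ω₂)=(-0.054212, -0.233219)
  term(m=+5) = (-0.001225, -0.004877)   from Y*(Ω₁)=(0.056026, -0.020664), Y(Ω₂)=(0.009011, -0.083732)
  term(m=+6) = (0.000244, 0.000084)   from Y*(Ω₁)=(0.001407, 0.012757), Y(Ω₂)=(0.008605, -0.018146)
  term(m=+7) = (-0.000004, 0.000003)   from Y*(Ω₁)=(-0.001684, -0.000226), Y(Ω₂)=(0.002062, -0.002091)
Total Σ_m = (0.279614, 0.000000). Multiply by 0.837758: (0.234249, 0.000000). P_7(cos γ) = 0.234249

0.234249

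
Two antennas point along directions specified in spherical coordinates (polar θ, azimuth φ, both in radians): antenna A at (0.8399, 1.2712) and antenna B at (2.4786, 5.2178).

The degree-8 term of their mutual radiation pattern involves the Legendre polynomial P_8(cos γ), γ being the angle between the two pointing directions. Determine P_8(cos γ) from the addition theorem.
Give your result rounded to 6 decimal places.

Addition theorem: P_8(cos γ) = (4π/17) Σ_m Y*_{lm}(Ω₁) Y_{lm}(Ω₂), m = −8…8:
  m=-8: Y*=-0.035798-0.033004i  Y=-0.006584+0.008325i  product +0.000510-0.000081i
  m=-7: Y*=-0.150973+0.087725i  Y=-0.020985-0.050153i  product +0.007568+0.005731i
  m=-6: Y*=+0.081972+0.355238i  Y=+0.169185+0.018536i  product +0.007284+0.061620i
  m=-5: Y*=+0.456427+0.033293i  Y=-0.206192+0.292183i  product -0.103839+0.126495i
  m=-4: Y*=+0.087807-0.224779i  Y=-0.210061-0.433920i  product -0.115981+0.009116i
  m=-3: Y*=+0.158543+0.126125i  Y=+0.304219+0.016616i  product +0.046136+0.041004i
  m=-2: Y*=+0.300781-0.205419i  Y=+0.091101-0.145316i  product -0.002449-0.062422i
  m=-1: Y*=+0.011982+0.038791i  Y=+0.194075+0.350728i  product -0.011280+0.011731i
  m=+0: Y*=+0.367718-0.000000i  Y=+0.048126+0.000000i  product +0.017697+0.000000i
  m=+1: Y*=-0.011982+0.038791i  Y=-0.194075+0.350728i  product -0.011280-0.011731i
  m=+2: Y*=+0.300781+0.205419i  Y=+0.091101+0.145316i  product -0.002449+0.062422i
  m=+3: Y*=-0.158543+0.126125i  Y=-0.304219+0.016616i  product +0.046136-0.041004i
  m=+4: Y*=+0.087807+0.224779i  Y=-0.210061+0.433920i  product -0.115981-0.009116i
  m=+5: Y*=-0.456427+0.033293i  Y=+0.206192+0.292183i  product -0.103839-0.126495i
  m=+6: Y*=+0.081972-0.355238i  Y=+0.169185-0.018536i  product +0.007284-0.061620i
  m=+7: Y*=+0.150973+0.087725i  Y=+0.020985-0.050153i  product +0.007568-0.005731i
  m=+8: Y*=-0.035798+0.033004i  Y=-0.006584-0.008325i  product +0.000510+0.000081i
Accumulated sum -0.326405+0.000000i; after 4π/(2l+1) scaling, -0.241278+0.000000i ⇒ P_8 = -0.241278

-0.241278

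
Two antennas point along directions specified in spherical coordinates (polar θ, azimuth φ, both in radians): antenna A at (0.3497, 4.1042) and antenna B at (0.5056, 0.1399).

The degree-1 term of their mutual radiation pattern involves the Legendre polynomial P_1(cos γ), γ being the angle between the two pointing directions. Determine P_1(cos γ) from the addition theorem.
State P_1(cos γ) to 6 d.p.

0.709053

Addition theorem: P_1(cos γ) = (4π/3) Σ_m Y*_{lm}(Ω₁) Y_{lm}(Ω₂), m = −1…1:
  [-1]  conj(Y_{1,-1})(Ω₁) = -0.067636-0.097146i ; Y_{1,-1}(Ω₂) = +0.165699-0.023334i ; Δ = -0.013474-0.014519i
  [+0]  conj(Y_{1,0})(Ω₁) = +0.459030-0.000000i ; Y_{1,0}(Ω₂) = +0.427471+0.000000i ; Δ = +0.196222+0.000000i
  [+1]  conj(Y_{1,1})(Ω₁) = +0.067636-0.097146i ; Y_{1,1}(Ω₂) = -0.165699-0.023334i ; Δ = -0.013474+0.014519i
Σ over m = +0.169274+0.000000i; ×(4π/3) → +0.709053+0.000000i. Real part: 0.709053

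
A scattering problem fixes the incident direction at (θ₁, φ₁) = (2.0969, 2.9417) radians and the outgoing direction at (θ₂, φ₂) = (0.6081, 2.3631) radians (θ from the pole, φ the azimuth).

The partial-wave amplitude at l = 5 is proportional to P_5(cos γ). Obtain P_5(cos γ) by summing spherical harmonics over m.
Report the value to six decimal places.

0.002789

Summing Y*_{l m}(θ₁,φ₁)·Y_{l m}(θ₂,φ₂) over m ∈ [−5, 5]; prefactor 4π/(2·5+1) = 1.142397:
  [-5]  conj(Y_{5,-5})(Ω₁) = -0.121379+0.188814i ; Y_{5,-5}(Ω₂) = +0.020652+0.019273i ; Δ = -0.006146+0.001560i
  [-4]  conj(Y_{5,-4})(Ω₁) = -0.287300+0.295561i ; Y_{5,-4}(Ω₂) = -0.128281+0.003544i ; Δ = +0.035808-0.038933i
  [-3]  conj(Y_{5,-3})(Ω₁) = -0.234468+0.160298i ; Y_{5,-3}(Ω₂) = +0.226089-0.235656i ; Δ = -0.015236+0.091495i
  [-2]  conj(Y_{5,-2})(Ω₁) = +0.142744-0.060315i ; Y_{5,-2}(Ω₂) = +0.006401+0.463408i ; Δ = +0.028864+0.065763i
  [-1]  conj(Y_{5,-1})(Ω₁) = +0.324390-0.065721i ; Y_{5,-1}(Ω₂) = -0.143065-0.141102i ; Δ = -0.055682-0.036370i
  [+0]  conj(Y_{5,0})(Ω₁) = -0.079528-0.000000i ; Y_{5,0}(Ω₂) = -0.342330+0.000000i ; Δ = +0.027225+0.000000i
  [+1]  conj(Y_{5,1})(Ω₁) = -0.324390-0.065721i ; Y_{5,1}(Ω₂) = +0.143065-0.141102i ; Δ = -0.055682+0.036370i
  [+2]  conj(Y_{5,2})(Ω₁) = +0.142744+0.060315i ; Y_{5,2}(Ω₂) = +0.006401-0.463408i ; Δ = +0.028864-0.065763i
  [+3]  conj(Y_{5,3})(Ω₁) = +0.234468+0.160298i ; Y_{5,3}(Ω₂) = -0.226089-0.235656i ; Δ = -0.015236-0.091495i
  [+4]  conj(Y_{5,4})(Ω₁) = -0.287300-0.295561i ; Y_{5,4}(Ω₂) = -0.128281-0.003544i ; Δ = +0.035808+0.038933i
  [+5]  conj(Y_{5,5})(Ω₁) = +0.121379+0.188814i ; Y_{5,5}(Ω₂) = -0.020652+0.019273i ; Δ = -0.006146-0.001560i
Σ over m = +0.002441+0.000000i; ×(4π/11) → +0.002789+0.000000i. Real part: 0.002789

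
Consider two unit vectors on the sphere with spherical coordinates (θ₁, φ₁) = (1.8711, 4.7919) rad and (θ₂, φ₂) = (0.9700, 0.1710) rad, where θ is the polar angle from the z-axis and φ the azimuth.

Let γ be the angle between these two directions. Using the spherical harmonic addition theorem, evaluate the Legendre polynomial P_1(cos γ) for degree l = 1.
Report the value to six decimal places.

-0.239211

Term-by-term m-sum for l=1 (normalisation 4π/3 = 4.188790):
  term(m=-1) = -0.008593-0.093664i   from Y*(Ω₁)=+0.026214-0.328989i, Y(Ω₂)=+0.280837-0.048497i
  term(m=+0) = -0.039921-0.000000i   from Y*(Ω₁)=-0.144534-0.000000i, Y(Ω₂)=+0.276207+0.000000i
  term(m=+1) = -0.008593+0.093664i   from Y*(Ω₁)=-0.026214-0.328989i, Y(Ω₂)=-0.280837-0.048497i
Σ over m = -0.057108+0.000000i; ×(4π/3) → -0.239211+0.000000i. Real part: -0.239211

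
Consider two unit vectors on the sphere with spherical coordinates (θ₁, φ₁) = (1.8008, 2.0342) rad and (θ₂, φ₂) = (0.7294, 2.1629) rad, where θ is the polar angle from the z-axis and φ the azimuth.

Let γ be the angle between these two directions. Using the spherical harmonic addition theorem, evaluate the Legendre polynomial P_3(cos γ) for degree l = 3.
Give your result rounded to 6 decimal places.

-0.444845

Expand P_3 via completeness: Σ_{m} conj(Y_{3,m}) at Ω₁ times Y_{3,m} at Ω₂ —
  m=-3: (0.378860, -0.069170) × (0.120887, -0.025200) = (0.044056, -0.017909)  (running Σ = (0.044056, -0.017909))
  m=-2: (0.132616, 0.176642) × (-0.127589, 0.313430) = (-0.072285, 0.019028)  (running Σ = (-0.028229, 0.001119))
  m=-1: (0.104103, -0.208332) × (-0.213889, -0.317999) = (-0.088516, 0.011455)  (running Σ = (-0.116745, 0.012575))
  m=0: (0.233122, -0.000000) × (-0.061376, 0.000000) = (-0.014308, 0.000000)  (running Σ = (-0.131053, 0.012575))
  m=1: (-0.104103, -0.208332) × (0.213889, -0.317999) = (-0.088516, -0.011455)  (running Σ = (-0.219569, 0.001119))
  m=2: (0.132616, -0.176642) × (-0.127589, -0.313430) = (-0.072285, -0.019028)  (running Σ = (-0.291854, -0.017909))
  m=3: (-0.378860, -0.069170) × (-0.120887, -0.025200) = (0.044056, 0.017909)  (running Σ = (-0.247798, 0.000000))
Σ over m = (-0.247798, 0.000000); ×(4π/7) → (-0.444845, 0.000000). Real part: -0.444845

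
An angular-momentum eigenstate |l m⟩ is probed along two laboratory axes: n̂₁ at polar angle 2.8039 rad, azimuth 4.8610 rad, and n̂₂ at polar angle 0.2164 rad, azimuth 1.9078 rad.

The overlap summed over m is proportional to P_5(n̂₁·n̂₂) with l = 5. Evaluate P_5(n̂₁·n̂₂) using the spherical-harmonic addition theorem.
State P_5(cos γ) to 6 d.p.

Expand P_5 via completeness: Σ_{m} conj(Y_{5,m}) at Ω₁ times Y_{5,m} at Ω₂ —
  m=-5: Y*=+0.001253-0.001364i  Y=-0.000210+0.000024i  product -0.000000+0.000000i
  m=-4: Y*=-0.013823-0.009345i  Y=+0.000673-0.002971i  product -0.000037+0.000035i
  m=-3: Y*=-0.038041+0.079595i  Y=+0.022010+0.013793i  product -0.001935+0.001227i
  m=-2: Y*=+0.280389+0.085882i  Y=-0.111001+0.088667i  product -0.038738+0.015328i
  m=-1: Y*=+0.081379-0.543559i  Y=-0.153576-0.438326i  product -0.250754+0.047807i
  m=+0: Y*=-0.288235-0.000000i  Y=+0.634183+0.000000i  product -0.182794-0.000000i
  m=+1: Y*=-0.081379-0.543559i  Y=+0.153576-0.438326i  product -0.250754-0.047807i
  m=+2: Y*=+0.280389-0.085882i  Y=-0.111001-0.088667i  product -0.038738-0.015328i
  m=+3: Y*=+0.038041+0.079595i  Y=-0.022010+0.013793i  product -0.001935-0.001227i
  m=+4: Y*=-0.013823+0.009345i  Y=+0.000673+0.002971i  product -0.000037-0.000035i
  m=+5: Y*=-0.001253-0.001364i  Y=+0.000210+0.000024i  product -0.000000-0.000000i
Total Σ_m = -0.765723+0.000000i. Multiply by 1.142397: -0.874759+0.000000i. P_5(cos γ) = -0.874759

-0.874759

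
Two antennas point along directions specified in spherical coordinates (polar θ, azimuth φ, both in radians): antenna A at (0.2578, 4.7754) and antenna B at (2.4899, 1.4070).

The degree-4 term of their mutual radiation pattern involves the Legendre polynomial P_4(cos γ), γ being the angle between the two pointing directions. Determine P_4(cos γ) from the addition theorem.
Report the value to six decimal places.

Summing Y*_{l m}(θ₁,φ₁)·Y_{l m}(θ₂,φ₂) over m ∈ [−4, 4]; prefactor 4π/(2·4+1) = 1.396263:
  m=-4: 0.00181 + 0.00047j × 0.04749 + 0.03649j = 0.00007 + 0.00009j  (running Σ = 0.00007 + 0.00009j)
  m=-3: -0.00377 + 0.01970j × 0.10477 - 0.19578j = 0.00346 + 0.00280j  (running Σ = 0.00353 + 0.00289j)
  m=-2: -0.11962 - 0.01515j × -0.39906 - 0.13562j = 0.04568 + 0.02227j  (running Σ = 0.04921 + 0.02516j)
  m=-1: 0.02603 - 0.41263j × -0.05300 + 0.32070j = 0.13095 + 0.03022j  (running Σ = 0.18016 + 0.05538j)
  m=0: 0.58688 + 0.00000j × -0.20929 + 0.00000j = -0.12283 + 0.00000j  (running Σ = 0.05733 + 0.05538j)
  m=1: -0.02603 - 0.41263j × 0.05300 + 0.32070j = 0.13095 - 0.03022j  (running Σ = 0.18828 + 0.02516j)
  m=2: -0.11962 + 0.01515j × -0.39906 + 0.13562j = 0.04568 - 0.02227j  (running Σ = 0.23396 + 0.00289j)
  m=3: 0.00377 + 0.01970j × -0.10477 - 0.19578j = 0.00346 - 0.00280j  (running Σ = 0.23742 + 0.00009j)
  m=4: 0.00181 - 0.00047j × 0.04749 - 0.03649j = 0.00007 - 0.00009j  (running Σ = 0.23749 - 0.00000j)
Total Σ_m = 0.23749 - 0.00000j. Multiply by 1.396263: 0.33160 - 0.00000j. P_4(cos γ) = 0.331604

0.331604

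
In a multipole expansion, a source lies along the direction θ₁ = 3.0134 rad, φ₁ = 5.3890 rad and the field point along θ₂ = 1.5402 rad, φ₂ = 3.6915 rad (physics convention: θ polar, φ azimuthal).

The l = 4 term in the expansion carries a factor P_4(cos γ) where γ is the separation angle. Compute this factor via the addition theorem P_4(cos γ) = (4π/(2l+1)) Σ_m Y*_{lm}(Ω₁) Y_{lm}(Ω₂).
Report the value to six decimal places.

0.366916

Expand P_4 via completeness: Σ_{m} conj(Y_{4,m}) at Ω₁ times Y_{4,m} at Ω₂ —
  [-4]  conj(Y_{4,-4})(Ω₁) = -0.00011 + 0.00005j ; Y_{4,-4}(Ω₂) = -0.25981 - 0.35721j ; Δ = 0.00005 + 0.00003j
  [-3]  conj(Y_{4,-3})(Ω₁) = 0.00233 + 0.00115j ; Y_{4,-3}(Ω₂) = 0.00301 + 0.03812j ; Δ = -0.00004 + 0.00009j
  [-2]  conj(Y_{4,-2})(Ω₁) = -0.00695 - 0.03142j ; Y_{4,-2}(Ω₂) = -0.15066 + 0.29587j ; Δ = 0.01034 + 0.00268j
  [-1]  conj(Y_{4,-1})(Ω₁) = -0.14594 + 0.18173j ; Y_{4,-1}(Ω₂) = 0.03692 - 0.02263j ; Δ = -0.00128 + 0.01001j
  [+0]  conj(Y_{4,0})(Ω₁) = 0.77812 + 0.00000j ; Y_{4,0}(Ω₂) = 0.31439 + 0.00000j ; Δ = 0.24463 + 0.00000j
  [+1]  conj(Y_{4,1})(Ω₁) = 0.14594 + 0.18173j ; Y_{4,1}(Ω₂) = -0.03692 - 0.02263j ; Δ = -0.00128 - 0.01001j
  [+2]  conj(Y_{4,2})(Ω₁) = -0.00695 + 0.03142j ; Y_{4,2}(Ω₂) = -0.15066 - 0.29587j ; Δ = 0.01034 - 0.00268j
  [+3]  conj(Y_{4,3})(Ω₁) = -0.00233 + 0.00115j ; Y_{4,3}(Ω₂) = -0.00301 + 0.03812j ; Δ = -0.00004 - 0.00009j
  [+4]  conj(Y_{4,4})(Ω₁) = -0.00011 - 0.00005j ; Y_{4,4}(Ω₂) = -0.25981 + 0.35721j ; Δ = 0.00005 - 0.00003j
Accumulated sum 0.26278 + 0.00000j; after 4π/(2l+1) scaling, 0.36692 + 0.00000j ⇒ P_4 = 0.366916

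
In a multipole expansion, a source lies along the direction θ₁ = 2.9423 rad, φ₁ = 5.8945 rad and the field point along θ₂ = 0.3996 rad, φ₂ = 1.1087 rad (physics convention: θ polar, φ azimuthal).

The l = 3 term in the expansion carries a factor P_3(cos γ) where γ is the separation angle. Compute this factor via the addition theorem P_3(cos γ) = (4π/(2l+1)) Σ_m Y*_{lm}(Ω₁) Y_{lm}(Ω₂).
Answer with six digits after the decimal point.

Addition theorem: P_3(cos γ) = (4π/7) Σ_m Y*_{lm}(Ω₁) Y_{lm}(Ω₂), m = −3…3:
  term(m=-3) = -0.000017+0.000078i   from Y*(Ω₁)=+0.001275-0.002976i, Y(Ω₂)=-0.024152+0.004507i
  term(m=-2) = +0.005535+0.000819i   from Y*(Ω₁)=-0.027985+0.027540i, Y(Ω₂)=-0.085854-0.113735i
  term(m=-1) = +0.007279-0.098981i   from Y*(Ω₁)=+0.225234-0.092238i, Y(Ω₂)=+0.181798-0.365010i
  term(m=+0) = -0.282028-0.000000i   from Y*(Ω₁)=-0.659895-0.000000i, Y(Ω₂)=+0.427383+0.000000i
  term(m=+1) = +0.007279+0.098981i   from Y*(Ω₁)=-0.225234-0.092238i, Y(Ω₂)=-0.181798-0.365010i
  term(m=+2) = +0.005535-0.000819i   from Y*(Ω₁)=-0.027985-0.027540i, Y(Ω₂)=-0.085854+0.113735i
  term(m=+3) = -0.000017-0.000078i   from Y*(Ω₁)=-0.001275-0.002976i, Y(Ω₂)=+0.024152+0.004507i
Σ over m = -0.256434-0.000000i; ×(4π/7) → -0.460350-0.000000i. Real part: -0.460350

-0.460350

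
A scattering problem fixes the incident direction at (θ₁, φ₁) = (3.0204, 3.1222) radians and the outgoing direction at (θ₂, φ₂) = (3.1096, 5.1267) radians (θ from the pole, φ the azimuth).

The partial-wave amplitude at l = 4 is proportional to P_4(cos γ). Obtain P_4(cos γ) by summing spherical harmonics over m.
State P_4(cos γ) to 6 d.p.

Expand P_4 via completeness: Σ_{m} conj(Y_{4,m}) at Ω₁ times Y_{4,m} at Ω₂ —
  m=-4: +0.000094-0.000007i × -0.000000-0.000000i = -0.000000-0.000000i  (running Σ = -0.000000-0.000000i)
  m=-3: +0.002192-0.000128i × +0.000039+0.000013i = +0.000000+0.000000i  (running Σ = +0.000000+0.000000i)
  m=-2: +0.028814-0.001118i × -0.001386+0.001512i = -0.000038+0.000045i  (running Σ = -0.000038+0.000045i)
  m=-1: +0.221249-0.004291i × -0.024311-0.055282i = -0.005616-0.012127i  (running Σ = -0.005654-0.012082i)
  m=0: +0.785229-0.000000i × +0.841959+0.000000i = +0.661131+0.000000i  (running Σ = +0.655476-0.012082i)
  m=1: -0.221249-0.004291i × +0.024311-0.055282i = -0.005616+0.012127i  (running Σ = +0.649860+0.000045i)
  m=2: +0.028814+0.001118i × -0.001386-0.001512i = -0.000038-0.000045i  (running Σ = +0.649822+0.000000i)
  m=3: -0.002192-0.000128i × -0.000039+0.000013i = +0.000000-0.000000i  (running Σ = +0.649822-0.000000i)
  m=4: +0.000094+0.000007i × -0.000000+0.000000i = -0.000000+0.000000i  (running Σ = +0.649822+0.000000i)
Total Σ_m = +0.649822+0.000000i. Multiply by 1.396263: +0.907323+0.000000i. P_4(cos γ) = 0.907323

0.907323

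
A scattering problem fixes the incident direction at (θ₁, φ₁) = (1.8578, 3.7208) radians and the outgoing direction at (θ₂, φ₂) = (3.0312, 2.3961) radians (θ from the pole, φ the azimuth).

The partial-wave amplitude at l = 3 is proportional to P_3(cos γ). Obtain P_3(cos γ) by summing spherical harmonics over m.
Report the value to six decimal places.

-0.388242

Summing Y*_{l m}(θ₁,φ₁)·Y_{l m}(θ₂,φ₂) over m ∈ [−3, 3]; prefactor 4π/(2·3+1) = 1.795196:
  term(m=-3) = -0.00014 - 0.00015j   from Y*(Ω₁)=0.06112 - 0.36298j, Y(Ω₂)=0.00034 - 0.00044j
  term(m=-2) = -0.00289 + 0.00155j   from Y*(Ω₁)=-0.10666 - 0.24381j, Y(Ω₂)=-0.00098 - 0.01229j
  term(m=-1) = -0.00635 - 0.02527j   from Y*(Ω₁)=0.15547 + 0.10168j, Y(Ω₂)=-0.10305 - 0.09514j
  term(m=+0) = -0.19751 + 0.00000j   from Y*(Ω₁)=0.27459 + 0.00000j, Y(Ω₂)=-0.71930 + 0.00000j
  term(m=+1) = -0.00635 + 0.02527j   from Y*(Ω₁)=-0.15547 + 0.10168j, Y(Ω₂)=0.10305 - 0.09514j
  term(m=+2) = -0.00289 - 0.00155j   from Y*(Ω₁)=-0.10666 + 0.24381j, Y(Ω₂)=-0.00098 + 0.01229j
  term(m=+3) = -0.00014 + 0.00015j   from Y*(Ω₁)=-0.06112 - 0.36298j, Y(Ω₂)=-0.00034 - 0.00044j
Σ over m = -0.21627 + 0.00000j; ×(4π/7) → -0.38824 + 0.00000j. Real part: -0.388242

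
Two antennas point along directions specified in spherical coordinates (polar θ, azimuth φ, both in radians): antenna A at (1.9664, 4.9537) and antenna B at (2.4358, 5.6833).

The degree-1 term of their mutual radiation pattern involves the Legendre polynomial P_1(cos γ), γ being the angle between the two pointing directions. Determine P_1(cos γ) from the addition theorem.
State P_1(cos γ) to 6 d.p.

0.739476

Expand P_1 via completeness: Σ_{m} conj(Y_{1,m}) at Ω₁ times Y_{1,m} at Ω₂ —
  m=-1: (0.076188, -0.309572) × (0.184973, 0.126515) = (0.053258, -0.047623)  (running Σ = (0.053258, -0.047623))
  m=0: (-0.188290, -0.000000) × (-0.371874, 0.000000) = (0.070020, 0.000000)  (running Σ = (0.123279, -0.047623))
  m=1: (-0.076188, -0.309572) × (-0.184973, 0.126515) = (0.053258, 0.047623)  (running Σ = (0.176537, 0.000000))
Σ over m = (0.176537, 0.000000); ×(4π/3) → (0.739476, 0.000000). Real part: 0.739476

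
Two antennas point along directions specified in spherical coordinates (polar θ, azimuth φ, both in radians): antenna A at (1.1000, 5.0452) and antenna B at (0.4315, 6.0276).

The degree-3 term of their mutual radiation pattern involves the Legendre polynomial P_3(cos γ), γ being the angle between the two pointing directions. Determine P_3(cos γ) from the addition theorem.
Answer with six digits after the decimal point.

Summing Y*_{l m}(θ₁,φ₁)·Y_{l m}(θ₂,φ₂) over m ∈ [−3, 3]; prefactor 4π/(2·3+1) = 1.795196:
  term(m=-3) = (-0.008845, -0.001741)   from Y*(Ω₁)=(-0.248260, 0.159956), Y(Ω₂)=(0.021982, 0.021177)
  term(m=-2) = (-0.022951, -0.055206)   from Y*(Ω₁)=(-0.289593, -0.227375), Y(Ω₂)=(0.141623, 0.079436)
  term(m=-1) = (0.001941, -0.002910)   from Y*(Ω₁)=(0.002705, -0.007825), Y(Ω₂)=(0.408722, 0.106799)
  term(m=+0) = (-0.127290, -0.000000)   from Y*(Ω₁)=(-0.333677, -0.000000), Y(Ω₂)=(0.381479, 0.000000)
  term(m=+1) = (0.001941, 0.002910)   from Y*(Ω₁)=(-0.002705, -0.007825), Y(Ω₂)=(-0.408722, 0.106799)
  term(m=+2) = (-0.022951, 0.055206)   from Y*(Ω₁)=(-0.289593, 0.227375), Y(Ω₂)=(0.141623, -0.079436)
  term(m=+3) = (-0.008845, 0.001741)   from Y*(Ω₁)=(0.248260, 0.159956), Y(Ω₂)=(-0.021982, 0.021177)
Accumulated sum (-0.186999, -0.000000); after 4π/(2l+1) scaling, (-0.335701, -0.000000) ⇒ P_3 = -0.335701

-0.335701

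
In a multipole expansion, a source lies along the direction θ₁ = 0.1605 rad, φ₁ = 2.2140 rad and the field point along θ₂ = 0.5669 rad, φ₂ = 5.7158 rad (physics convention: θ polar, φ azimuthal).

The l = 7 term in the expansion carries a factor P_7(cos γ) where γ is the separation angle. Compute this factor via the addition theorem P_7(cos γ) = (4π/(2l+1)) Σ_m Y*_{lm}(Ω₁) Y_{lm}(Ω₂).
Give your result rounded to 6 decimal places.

Summing Y*_{l m}(θ₁,φ₁)·Y_{l m}(θ₂,φ₂) over m ∈ [−7, 7]; prefactor 4π/(2·7+1) = 0.837758:
  term(m=-7) = 0.00000 + 0.00000j   from Y*(Ω₁)=-0.00000 + 0.00000j, Y(Ω₂)=-0.00435 - 0.00475j
  term(m=-6) = -0.00000 - 0.00000j   from Y*(Ω₁)=0.00002 + 0.00002j, Y(Ω₂)=-0.03656 - 0.00983j
  term(m=-5) = 0.00001 + 0.00006j   from Y*(Ω₁)=0.00003 - 0.00045j, Y(Ω₂)=-0.12899 + 0.04056j
  term(m=-4) = 0.00019 - 0.00146j   from Y*(Ω₁)=-0.00385 + 0.00246j, Y(Ω₂)=-0.20702 + 0.24642j
  term(m=-3) = -0.00772 + 0.01446j   from Y*(Ω₁)=0.03149 + 0.01181j, Y(Ω₂)=-0.06384 + 0.48321j
  term(m=-2) = 0.04495 - 0.03945j   from Y*(Ω₁)=-0.04825 - 0.16507j, Y(Ω₂)=0.14687 + 0.31522j
  term(m=-1) = 0.08769 - 0.03303j   from Y*(Ω₁)=-0.32740 + 0.43680j, Y(Ω₂)=-0.14476 - 0.09225j
  term(m=+0) = -0.30285 + 0.00000j   from Y*(Ω₁)=0.73229 + 0.00000j, Y(Ω₂)=-0.41356 + 0.00000j
  term(m=+1) = 0.08769 + 0.03303j   from Y*(Ω₁)=0.32740 + 0.43680j, Y(Ω₂)=0.14476 - 0.09225j
  term(m=+2) = 0.04495 + 0.03945j   from Y*(Ω₁)=-0.04825 + 0.16507j, Y(Ω₂)=0.14687 - 0.31522j
  term(m=+3) = -0.00772 - 0.01446j   from Y*(Ω₁)=-0.03149 + 0.01181j, Y(Ω₂)=0.06384 + 0.48321j
  term(m=+4) = 0.00019 + 0.00146j   from Y*(Ω₁)=-0.00385 - 0.00246j, Y(Ω₂)=-0.20702 - 0.24642j
  term(m=+5) = 0.00001 - 0.00006j   from Y*(Ω₁)=-0.00003 - 0.00045j, Y(Ω₂)=0.12899 + 0.04056j
  term(m=+6) = -0.00000 + 0.00000j   from Y*(Ω₁)=0.00002 - 0.00002j, Y(Ω₂)=-0.03656 + 0.00983j
  term(m=+7) = 0.00000 - 0.00000j   from Y*(Ω₁)=0.00000 + 0.00000j, Y(Ω₂)=0.00435 - 0.00475j
Accumulated sum -0.05260 - 0.00000j; after 4π/(2l+1) scaling, -0.04406 - 0.00000j ⇒ P_7 = -0.044063

-0.044063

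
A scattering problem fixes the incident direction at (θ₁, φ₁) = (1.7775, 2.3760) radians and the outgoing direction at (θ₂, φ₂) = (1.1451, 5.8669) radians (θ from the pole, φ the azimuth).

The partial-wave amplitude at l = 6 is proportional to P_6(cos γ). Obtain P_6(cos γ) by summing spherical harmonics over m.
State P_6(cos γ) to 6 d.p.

-0.089464

Expand P_6 via completeness: Σ_{m} conj(Y_{6,m}) at Ω₁ times Y_{6,m} at Ω₂ —
  [-6]  conj(Y_{6,-6})(Ω₁) = -0.05033 + 0.42158j ; Y_{6,-6}(Ω₂) = -0.22049 + 0.16550j ; Δ = -0.05867 - 0.10128j
  [-5]  conj(Y_{6,-5})(Ω₁) = -0.23858 + 0.19546j ; Y_{6,-5}(Ω₂) = -0.21163 + 0.37779j ; Δ = -0.02335 - 0.13150j
  [-4]  conj(Y_{6,-4})(Ω₁) = 0.17513 + 0.01390j ; Y_{6,-4}(Ω₂) = -0.02025 + 0.21404j ; Δ = -0.00652 + 0.03720j
  [-3]  conj(Y_{6,-3})(Ω₁) = 0.21106 + 0.23776j ; Y_{6,-3}(Ω₂) = -0.07228 - 0.21670j ; Δ = 0.03627 - 0.06292j
  [-2]  conj(Y_{6,-2})(Ω₁) = 0.00371 - 0.09363j ; Y_{6,-2}(Ω₂) = -0.20179 - 0.22178j ; Δ = -0.02152 + 0.01807j
  [-1]  conj(Y_{6,-1})(Ω₁) = 0.22641 - 0.21762j ; Y_{6,-1}(Ω₂) = 0.11956 + 0.05286j ; Δ = 0.03857 - 0.01405j
  [+0]  conj(Y_{6,0})(Ω₁) = -0.07113 + 0.00000j ; Y_{6,0}(Ω₂) = 0.31091 + 0.00000j ; Δ = -0.02211 + 0.00000j
  [+1]  conj(Y_{6,1})(Ω₁) = -0.22641 - 0.21762j ; Y_{6,1}(Ω₂) = -0.11956 + 0.05286j ; Δ = 0.03857 + 0.01405j
  [+2]  conj(Y_{6,2})(Ω₁) = 0.00371 + 0.09363j ; Y_{6,2}(Ω₂) = -0.20179 + 0.22178j ; Δ = -0.02152 - 0.01807j
  [+3]  conj(Y_{6,3})(Ω₁) = -0.21106 + 0.23776j ; Y_{6,3}(Ω₂) = 0.07228 - 0.21670j ; Δ = 0.03627 + 0.06292j
  [+4]  conj(Y_{6,4})(Ω₁) = 0.17513 - 0.01390j ; Y_{6,4}(Ω₂) = -0.02025 - 0.21404j ; Δ = -0.00652 - 0.03720j
  [+5]  conj(Y_{6,5})(Ω₁) = 0.23858 + 0.19546j ; Y_{6,5}(Ω₂) = 0.21163 + 0.37779j ; Δ = -0.02335 + 0.13150j
  [+6]  conj(Y_{6,6})(Ω₁) = -0.05033 - 0.42158j ; Y_{6,6}(Ω₂) = -0.22049 - 0.16550j ; Δ = -0.05867 + 0.10128j
Total Σ_m = -0.09255 + 0.00000j. Multiply by 0.966644: -0.08946 + 0.00000j. P_6(cos γ) = -0.089464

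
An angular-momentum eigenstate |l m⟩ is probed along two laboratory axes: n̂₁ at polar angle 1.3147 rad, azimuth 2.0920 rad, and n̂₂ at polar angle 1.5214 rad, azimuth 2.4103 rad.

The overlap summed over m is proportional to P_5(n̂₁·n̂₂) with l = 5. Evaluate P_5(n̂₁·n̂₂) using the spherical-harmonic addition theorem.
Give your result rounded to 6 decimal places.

Addition theorem: P_5(cos γ) = (4π/11) Σ_m Y*_{lm}(Ω₁) Y_{lm}(Ω₂), m = −5…5:
  [-5]  conj(Y_{5,-5})(Ω₁) = (-0.200676, -0.338164) ; Y_{5,-5}(Ω₂) = (0.401503, 0.227159) ; Δ = (-0.003755, -0.181359)
  [-4]  conj(Y_{5,-4})(Ω₁) = (-0.160092, 0.283526) ; Y_{5,-4}(Ω₂) = (-0.070435, 0.015486) ; Δ = (0.006885, -0.022449)
  [-3]  conj(Y_{5,-3})(Ω₁) = (-0.132326, 0.000951) ; Y_{5,-3}(Ω₂) = (-0.196721, 0.273767) ; Δ = (0.025771, -0.036414)
  [-2]  conj(Y_{5,-2})(Ω₁) = (0.163552, 0.280173) ; Y_{5,-2}(Ω₂) = (-0.008950, -0.082382) ; Δ = (0.021618, -0.015981)
  [-1]  conj(Y_{5,-1})(Ω₁) = (-0.029029, 0.050558) ; Y_{5,-1}(Ω₂) = (-0.230002, -0.206368) ; Δ = (0.017110, -0.005638)
  [+0]  conj(Y_{5,0})(Ω₁) = (0.318991, -0.000000) ; Y_{5,0}(Ω₂) = (0.085635, 0.000000) ; Δ = (0.027317, 0.000000)
  [+1]  conj(Y_{5,1})(Ω₁) = (0.029029, 0.050558) ; Y_{5,1}(Ω₂) = (0.230002, -0.206368) ; Δ = (0.017110, 0.005638)
  [+2]  conj(Y_{5,2})(Ω₁) = (0.163552, -0.280173) ; Y_{5,2}(Ω₂) = (-0.008950, 0.082382) ; Δ = (0.021618, 0.015981)
  [+3]  conj(Y_{5,3})(Ω₁) = (0.132326, 0.000951) ; Y_{5,3}(Ω₂) = (0.196721, 0.273767) ; Δ = (0.025771, 0.036414)
  [+4]  conj(Y_{5,4})(Ω₁) = (-0.160092, -0.283526) ; Y_{5,4}(Ω₂) = (-0.070435, -0.015486) ; Δ = (0.006885, 0.022449)
  [+5]  conj(Y_{5,5})(Ω₁) = (0.200676, -0.338164) ; Y_{5,5}(Ω₂) = (-0.401503, 0.227159) ; Δ = (-0.003755, 0.181359)
Σ over m = (0.162574, 0.000000); ×(4π/11) → (0.185725, 0.000000). Real part: 0.185725

0.185725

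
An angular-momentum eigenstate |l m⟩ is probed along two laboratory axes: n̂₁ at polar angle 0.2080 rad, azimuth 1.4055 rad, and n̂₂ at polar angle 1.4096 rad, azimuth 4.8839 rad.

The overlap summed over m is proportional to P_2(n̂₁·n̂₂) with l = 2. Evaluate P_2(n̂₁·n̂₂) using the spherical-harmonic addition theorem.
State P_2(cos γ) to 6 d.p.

Term-by-term m-sum for l=2 (normalisation 4π/5 = 2.513274):
  [-2]  conj(Y_{2,-2})(Ω₁) = -0.015580+0.005347i ; Y_{2,-2}(Ω₂) = -0.354400+0.126571i ; Δ = +0.004845-0.003867i
  [-1]  conj(Y_{2,-1})(Ω₁) = +0.025685+0.153968i ; Y_{2,-1}(Ω₂) = +0.020888+0.120590i ; Δ = -0.018031+0.006313i
  [+0]  conj(Y_{2,0})(Ω₁) = +0.590435-0.000000i ; Y_{2,0}(Ω₂) = -0.291018+0.000000i ; Δ = -0.171827+0.000000i
  [+1]  conj(Y_{2,1})(Ω₁) = -0.025685+0.153968i ; Y_{2,1}(Ω₂) = -0.020888+0.120590i ; Δ = -0.018031-0.006313i
  [+2]  conj(Y_{2,2})(Ω₁) = -0.015580-0.005347i ; Y_{2,2}(Ω₂) = -0.354400-0.126571i ; Δ = +0.004845+0.003867i
Accumulated sum -0.198199+0.000000i; after 4π/(2l+1) scaling, -0.498127+0.000000i ⇒ P_2 = -0.498127

-0.498127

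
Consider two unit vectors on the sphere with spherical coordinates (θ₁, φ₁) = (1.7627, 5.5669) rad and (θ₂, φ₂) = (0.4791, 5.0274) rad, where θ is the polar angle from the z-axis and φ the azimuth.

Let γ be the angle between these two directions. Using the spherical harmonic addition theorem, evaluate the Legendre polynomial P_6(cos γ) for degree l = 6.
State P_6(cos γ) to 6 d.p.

-0.041468

Expand P_6 via completeness: Σ_{m} conj(Y_{6,m}) at Ω₁ times Y_{6,m} at Ω₂ —
  term(m=-6) = (-0.001995, -0.000191)   from Y*(Ω₁)=(-0.174155, 0.395623), Y(Ω₂)=(0.001455, 0.004401)
  term(m=-5) = (0.008121, -0.003864)   from Y*(Ω₁)=(0.263244, -0.123877), Y(Ω₂)=(0.030913, -0.000132)
  term(m=-4) = (0.013592, -0.020424)   from Y*(Ω₁)=(0.191183, 0.054242), Y(Ω₂)=(0.037749, -0.117540)
  term(m=-3) = (-0.004672, 0.097857)   from Y*(Ω₁)=(-0.166946, -0.255895), Y(Ω₂)=(-0.259885, -0.187805)
  term(m=-2) = (0.029079, 0.054282)   from Y*(Ω₁)=(0.016817, -0.120885), Y(Ω₂)=(-0.407687, 0.297264)
  term(m=-1) = (-0.081111, -0.048565)   from Y*(Ω₁)=(-0.229938, 0.200165), Y(Ω₂)=(0.096081, 0.294851)
  term(m=+0) = (0.031071, 0.000000)   from Y*(Ω₁)=(-0.100828, -0.000000), Y(Ω₂)=(-0.308162, 0.000000)
  term(m=+1) = (-0.081111, 0.048565)   from Y*(Ω₁)=(0.229938, 0.200165), Y(Ω₂)=(-0.096081, 0.294851)
  term(m=+2) = (0.029079, -0.054282)   from Y*(Ω₁)=(0.016817, 0.120885), Y(Ω₂)=(-0.407687, -0.297264)
  term(m=+3) = (-0.004672, -0.097857)   from Y*(Ω₁)=(0.166946, -0.255895), Y(Ω₂)=(0.259885, -0.187805)
  term(m=+4) = (0.013592, 0.020424)   from Y*(Ω₁)=(0.191183, -0.054242), Y(Ω₂)=(0.037749, 0.117540)
  term(m=+5) = (0.008121, 0.003864)   from Y*(Ω₁)=(-0.263244, -0.123877), Y(Ω₂)=(-0.030913, -0.000132)
  term(m=+6) = (-0.001995, 0.000191)   from Y*(Ω₁)=(-0.174155, -0.395623), Y(Ω₂)=(0.001455, -0.004401)
Total Σ_m = (-0.042899, 0.000000). Multiply by 0.966644: (-0.041468, 0.000000). P_6(cos γ) = -0.041468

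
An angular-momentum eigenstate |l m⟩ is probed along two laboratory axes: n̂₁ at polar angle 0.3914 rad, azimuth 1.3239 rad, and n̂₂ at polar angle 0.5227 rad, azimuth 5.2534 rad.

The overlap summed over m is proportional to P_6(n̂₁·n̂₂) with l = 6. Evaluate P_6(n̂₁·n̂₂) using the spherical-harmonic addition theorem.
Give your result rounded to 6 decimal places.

-0.017090

Summing Y*_{l m}(θ₁,φ₁)·Y_{l m}(θ₂,φ₂) over m ∈ [−6, 6]; prefactor 4π/(2·6+1) = 0.966644:
  [-6]  conj(Y_{6,-6})(Ω₁) = -0.00013 + 0.00148j ; Y_{6,-6}(Ω₂) = 0.00744 - 0.00078j ; Δ = 0.00000 + 0.00001j
  [-5]  conj(Y_{6,-5})(Ω₁) = 0.01180 + 0.00412j ; Y_{6,-5}(Ω₂) = 0.01901 - 0.04074j ; Δ = 0.00039 - 0.00040j
  [-4]  conj(Y_{6,-4})(Ω₁) = 0.03495 - 0.05297j ; Y_{6,-4}(Ω₂) = -0.08993 - 0.13337j ; Δ = -0.01021 + 0.00010j
  [-3]  conj(Y_{6,-3})(Ω₁) = -0.14435 - 0.15787j ; Y_{6,-3}(Ω₂) = -0.36877 + 0.01928j ; Δ = 0.05627 + 0.05543j
  [-2]  conj(Y_{6,-2})(Ω₁) = -0.40540 + 0.21822j ; Y_{6,-2}(Ω₂) = -0.23200 + 0.43623j ; Δ = -0.00114 - 0.22748j
  [-1]  conj(Y_{6,-1})(Ω₁) = 0.12284 + 0.48739j ; Y_{6,-1}(Ω₂) = 0.09891 + 0.16462j ; Δ = -0.06809 + 0.06843j
  [+0]  conj(Y_{6,0})(Ω₁) = -0.07344 + 0.00000j ; Y_{6,0}(Ω₂) = -0.37931 + 0.00000j ; Δ = 0.02786 + 0.00000j
  [+1]  conj(Y_{6,1})(Ω₁) = -0.12284 + 0.48739j ; Y_{6,1}(Ω₂) = -0.09891 + 0.16462j ; Δ = -0.06809 - 0.06843j
  [+2]  conj(Y_{6,2})(Ω₁) = -0.40540 - 0.21822j ; Y_{6,2}(Ω₂) = -0.23200 - 0.43623j ; Δ = -0.00114 + 0.22748j
  [+3]  conj(Y_{6,3})(Ω₁) = 0.14435 - 0.15787j ; Y_{6,3}(Ω₂) = 0.36877 + 0.01928j ; Δ = 0.05627 - 0.05543j
  [+4]  conj(Y_{6,4})(Ω₁) = 0.03495 + 0.05297j ; Y_{6,4}(Ω₂) = -0.08993 + 0.13337j ; Δ = -0.01021 - 0.00010j
  [+5]  conj(Y_{6,5})(Ω₁) = -0.01180 + 0.00412j ; Y_{6,5}(Ω₂) = -0.01901 - 0.04074j ; Δ = 0.00039 + 0.00040j
  [+6]  conj(Y_{6,6})(Ω₁) = -0.00013 - 0.00148j ; Y_{6,6}(Ω₂) = 0.00744 + 0.00078j ; Δ = 0.00000 - 0.00001j
Total Σ_m = -0.01768 - 0.00000j. Multiply by 0.966644: -0.01709 - 0.00000j. P_6(cos γ) = -0.017090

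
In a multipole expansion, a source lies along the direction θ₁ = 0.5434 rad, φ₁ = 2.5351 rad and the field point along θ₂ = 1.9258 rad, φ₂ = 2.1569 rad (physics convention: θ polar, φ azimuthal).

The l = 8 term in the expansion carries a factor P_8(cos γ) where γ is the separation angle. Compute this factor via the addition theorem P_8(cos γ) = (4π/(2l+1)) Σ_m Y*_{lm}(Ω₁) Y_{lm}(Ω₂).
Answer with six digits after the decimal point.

Expand P_8 via completeness: Σ_{m} conj(Y_{8,m}) at Ω₁ times Y_{8,m} at Ω₂ —
  m=-8: Y*=+0.000366+0.002607i  Y=-0.007254+0.307862i  product -0.000805+0.000094i
  m=-7: Y*=+0.007848-0.015568i  Y=+0.374369+0.261466i  product +0.007009-0.003776i
  m=-6: Y*=-0.063144+0.034280i  Y=+0.193349-0.076114i  product -0.009600+0.011434i
  m=-5: Y*=+0.204283+0.022382i  Y=-0.050973+0.237896i  product -0.015738+0.047457i
  m=-4: Y*=-0.307316-0.267165i  Y=+0.217877+0.223072i  product -0.007360-0.126763i
  m=-3: Y*=+0.124273+0.489382i  Y=-0.105233+0.019967i  product -0.022849-0.049018i
  m=-2: Y*=+0.080225-0.214561i  Y=-0.126773+0.301029i  product +0.054419+0.051351i
  m=-1: Y*=+0.253871-0.176113i  Y=-0.025507-0.038419i  product -0.013242-0.005261i
  m=+0: Y*=-0.346426-0.000000i  Y=-0.326095+0.000000i  product +0.112968+0.000000i
  m=+1: Y*=-0.253871-0.176113i  Y=+0.025507-0.038419i  product -0.013242+0.005261i
  m=+2: Y*=+0.080225+0.214561i  Y=-0.126773-0.301029i  product +0.054419-0.051351i
  m=+3: Y*=-0.124273+0.489382i  Y=+0.105233+0.019967i  product -0.022849+0.049018i
  m=+4: Y*=-0.307316+0.267165i  Y=+0.217877-0.223072i  product -0.007360+0.126763i
  m=+5: Y*=-0.204283+0.022382i  Y=+0.050973+0.237896i  product -0.015738-0.047457i
  m=+6: Y*=-0.063144-0.034280i  Y=+0.193349+0.076114i  product -0.009600-0.011434i
  m=+7: Y*=-0.007848-0.015568i  Y=-0.374369+0.261466i  product +0.007009+0.003776i
  m=+8: Y*=+0.000366-0.002607i  Y=-0.007254-0.307862i  product -0.000805-0.000094i
Accumulated sum +0.096635-0.000000i; after 4π/(2l+1) scaling, +0.071432-0.000000i ⇒ P_8 = 0.071432

0.071432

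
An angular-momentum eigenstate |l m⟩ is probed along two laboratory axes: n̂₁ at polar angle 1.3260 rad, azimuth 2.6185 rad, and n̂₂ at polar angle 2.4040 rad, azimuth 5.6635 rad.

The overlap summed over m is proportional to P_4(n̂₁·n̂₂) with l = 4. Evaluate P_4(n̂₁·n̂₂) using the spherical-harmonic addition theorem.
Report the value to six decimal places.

Summing Y*_{l m}(θ₁,φ₁)·Y_{l m}(θ₂,φ₂) over m ∈ [−4, 4]; prefactor 4π/(2·4+1) = 1.396263:
  m=-4: Y*=(-0.195349, -0.339941)  Y=(-0.071350, 0.055702)  product (0.032874, 0.013374)
  m=-3: Y*=(-0.000421, 0.277022)  Y=(0.080098, -0.270127)  product (0.074798, 0.022302)
  m=-2: Y*=(-0.092867, 0.160475)  Y=(0.139523, 0.405452)  product (-0.078022, -0.015263)
  m=-1: Y*=(0.249469, -0.143863)  Y=(-0.159887, -0.114069)  product (-0.056297, -0.005455)
  m=+0: Y*=(0.143723, -0.000000)  Y=(-0.310120, 0.000000)  product (-0.044571, 0.000000)
  m=+1: Y*=(-0.249469, -0.143863)  Y=(0.159887, -0.114069)  product (-0.056297, 0.005455)
  m=+2: Y*=(-0.092867, -0.160475)  Y=(0.139523, -0.405452)  product (-0.078022, 0.015263)
  m=+3: Y*=(0.000421, 0.277022)  Y=(-0.080098, -0.270127)  product (0.074798, -0.022302)
  m=+4: Y*=(-0.195349, 0.339941)  Y=(-0.071350, -0.055702)  product (0.032874, -0.013374)
Accumulated sum (-0.097868, -0.000000); after 4π/(2l+1) scaling, (-0.136649, -0.000000) ⇒ P_4 = -0.136649

-0.136649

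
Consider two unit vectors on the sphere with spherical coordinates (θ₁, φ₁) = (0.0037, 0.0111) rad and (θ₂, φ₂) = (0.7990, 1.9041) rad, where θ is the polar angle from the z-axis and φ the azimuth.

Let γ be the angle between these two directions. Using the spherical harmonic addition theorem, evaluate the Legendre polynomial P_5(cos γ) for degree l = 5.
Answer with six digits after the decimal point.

-0.359853

Term-by-term m-sum for l=5 (normalisation 4π/11 = 1.142397):
  m=-5: Y*=0.00000 + 0.00000j  Y=-0.08734 + 0.00839j  product -0.00000 + 0.00000j
  m=-4: Y*=0.00000 + 0.00000j  Y=0.06355 - 0.26243j  product 0.00000 - 0.00000j
  m=-3: Y*=0.00000 + 0.00000j  Y=0.36188 + 0.23241j  product 0.00000 + 0.00000j
  m=-2: Y*=0.00005 + 0.00000j  Y=-0.21909 + 0.17237j  product -0.00001 + 0.00001j
  m=-1: Y*=0.00948 + 0.00011j  Y=0.06318 + 0.18248j  product 0.00058 + 0.00174j
  m=+0: Y*=0.93551 + 0.00000j  Y=-0.33793 + 0.00000j  product -0.31614 + 0.00000j
  m=+1: Y*=-0.00948 + 0.00011j  Y=-0.06318 + 0.18248j  product 0.00058 - 0.00174j
  m=+2: Y*=0.00005 - 0.00000j  Y=-0.21909 - 0.17237j  product -0.00001 - 0.00001j
  m=+3: Y*=-0.00000 + 0.00000j  Y=-0.36188 + 0.23241j  product 0.00000 - 0.00000j
  m=+4: Y*=0.00000 - 0.00000j  Y=0.06355 + 0.26243j  product 0.00000 + 0.00000j
  m=+5: Y*=-0.00000 + 0.00000j  Y=0.08734 + 0.00839j  product -0.00000 - 0.00000j
Σ over m = -0.31500 - 0.00000j; ×(4π/11) → -0.35985 - 0.00000j. Real part: -0.359853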